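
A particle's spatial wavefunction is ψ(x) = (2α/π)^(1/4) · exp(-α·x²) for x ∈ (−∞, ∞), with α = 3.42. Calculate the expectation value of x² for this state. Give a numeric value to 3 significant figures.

0.0731

⟨x²⟩ = ∫ x²·|ψ|² dx (integrals over the domain).
Gaussian moments: ∫x^(2j)·e^(−2αx²) dx = (2j−1)!!/(4α)^j · √(π/(2α)), odd powers integrate to 0; here √(π/(2α)) = 0.67771.
⟨x²⟩ = 0.073099.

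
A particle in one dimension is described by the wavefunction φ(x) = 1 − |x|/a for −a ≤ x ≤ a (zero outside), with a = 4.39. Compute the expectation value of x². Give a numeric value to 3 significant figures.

⟨x²⟩ = ∫ x²·|φ|² dx / ∫|φ|² dx (integrals over the domain).
φ is even, so ∫ over [−a, a] = 2∫₀ᵃ with φ = 1 − x/a there: ∫₀ᵃ (1 − x/a)² dx = a/3, ∫₀ᵃ x²(1 − x/a)² dx = a³/30, ∫₀ᵃ x⁴(1 − x/a)² dx = a⁵/105.
State is unnormalized: ∫|φ|² dx = 2.9267, and ∫φ*·x²·φ dx = 5.6403, so ⟨x²⟩ = 5.6403 / 2.9267.
⟨x²⟩ = 1.9272.

1.93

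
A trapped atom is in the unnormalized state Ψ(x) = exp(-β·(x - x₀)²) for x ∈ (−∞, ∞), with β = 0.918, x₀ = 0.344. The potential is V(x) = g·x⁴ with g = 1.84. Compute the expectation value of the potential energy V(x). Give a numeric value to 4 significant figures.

⟨V⟩ = ∫ V(x)·|Ψ|² dx / ∫|Ψ|² dx.
Gaussian moments (u = x − x₀): ∫u^(2j)·e^(−2βu²) du = (2j−1)!!/(4β)^j · √(π/(2β)), odd powers integrate to 0; here √(π/(2β)) = 1.3081.
State is unnormalized: ∫|Ψ|² dx = 1.3081, and ∫Ψ*·V(x)·Ψ dx = 1.0346, so ⟨V⟩ = 1.0346 / 1.3081.
⟨V⟩ = 0.79093.

0.7909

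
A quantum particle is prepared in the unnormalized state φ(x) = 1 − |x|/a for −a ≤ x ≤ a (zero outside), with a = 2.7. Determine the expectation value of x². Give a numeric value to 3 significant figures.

0.729

⟨x²⟩ = ∫ x²·|φ|² dx / ∫|φ|² dx (integrals over the domain).
φ is even, so ∫ over [−a, a] = 2∫₀ᵃ with φ = 1 − x/a there: ∫₀ᵃ (1 − x/a)² dx = a/3, ∫₀ᵃ x²(1 − x/a)² dx = a³/30, ∫₀ᵃ x⁴(1 − x/a)² dx = a⁵/105.
State is unnormalized: ∫|φ|² dx = 1.8000, and ∫φ*·x²·φ dx = 1.3122, so ⟨x²⟩ = 1.3122 / 1.8000.
⟨x²⟩ = 0.72900.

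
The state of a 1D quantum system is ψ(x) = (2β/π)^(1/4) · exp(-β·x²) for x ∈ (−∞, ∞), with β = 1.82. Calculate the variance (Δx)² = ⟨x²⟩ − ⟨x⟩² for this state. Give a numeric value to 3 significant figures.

Compute ⟨x⟩ and ⟨x²⟩ separately, then (Δx)² = ⟨x²⟩ − ⟨x⟩².
Gaussian moments: ∫x^(2j)·e^(−2βx²) dx = (2j−1)!!/(4β)^j · √(π/(2β)), odd powers integrate to 0; here √(π/(2β)) = 0.92902.
⟨x⟩ = 0.0000 and ⟨x²⟩ = 0.13736.
(Δx)² = 0.13736 − (0.0000)² = 0.13736.

0.137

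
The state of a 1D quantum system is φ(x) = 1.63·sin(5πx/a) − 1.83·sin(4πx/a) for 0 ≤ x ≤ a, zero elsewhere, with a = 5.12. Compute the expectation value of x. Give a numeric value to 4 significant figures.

3.578

⟨x⟩ = ∫ x·|φ|² dx / ∫|φ|² dx (integrals over the domain).
On 0 ≤ x ≤ a (j ≠ l): ∫sin²(jπx/a) dx = a/2, ∫sin(jπx/a)·sin(lπx/a) dx = 0; diagonal moments ∫x·sin²(jπx/a) dx = a²/4, ∫x²·sin²(jπx/a) dx = a³·(1/6 − 1/(4j²π²)); cross terms ∫x·sin(jπx/a)·sin(lπx/a) dx = 0 for j + l even and −4jla²/(π²(j² − l²)²) for j + l odd, ∫x²·sin(jπx/a)·sin(lπx/a) dx = (−1)^(j+l)·4jla³/(π²(j² − l²)²); higher powers the same way via product-to-sum and parts.
State is unnormalized: ∫|φ|² dx = 15.375, and ∫φ*·x·φ dx = 55.010, so ⟨x⟩ = 55.010 / 15.375.
⟨x⟩ = 3.5779.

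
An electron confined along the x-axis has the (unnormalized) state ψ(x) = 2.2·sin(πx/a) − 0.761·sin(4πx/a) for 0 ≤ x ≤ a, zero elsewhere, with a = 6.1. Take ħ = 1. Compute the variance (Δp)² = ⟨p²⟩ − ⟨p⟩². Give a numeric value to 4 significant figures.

0.6904

Compute ⟨p⟩ and ⟨p²⟩ separately; (Δp)² = ⟨p²⟩ − ⟨p⟩².
d²/dx² sin(jπx/a) = −(jπ/a)²·sin(jπx/a); on 0 ≤ x ≤ a, ∫sin²(jπx/a) dx = a/2 and ∫sin(jπx/a)·sin(lπx/a) dx = 0 for j ≠ l, so only diagonal terms survive in ∫|ψ|² and ∫ψ·ψ″; ∫ψ·ψ′ dx = [ψ²/2] between the walls = 0.
Normalization: ∫|ψ|² dx = 16.528.
⟨p⟩ = 0.0000 and ⟨p²⟩ = 0.69042.
(Δp)² = 0.69042 − (0.0000)² = 0.69042.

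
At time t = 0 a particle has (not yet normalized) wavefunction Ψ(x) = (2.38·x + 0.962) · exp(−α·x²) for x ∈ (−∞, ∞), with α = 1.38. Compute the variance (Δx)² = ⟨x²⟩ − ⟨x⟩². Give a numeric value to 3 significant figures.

Compute ⟨x⟩ and ⟨x²⟩ separately, then (Δx)² = ⟨x²⟩ − ⟨x⟩².
Expand each integrand as polynomial × e^(−2αx²) and use ∫x^(2j)·e^(−2αx²) dx = (2j−1)!!/(4α)^j · √(π/(2α)), odd powers → 0; here √(π/(2α)) = 1.0669.
Normalization: ∫|Ψ|² dx = 2.0821.
⟨x⟩ = 0.42506 and ⟨x²⟩ = 0.37167.
(Δx)² = 0.37167 − (0.42506)² = 0.19099.

0.191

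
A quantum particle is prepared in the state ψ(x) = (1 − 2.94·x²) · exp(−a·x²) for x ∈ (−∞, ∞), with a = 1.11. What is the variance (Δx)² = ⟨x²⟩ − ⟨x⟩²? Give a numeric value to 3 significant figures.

0.819

Compute ⟨x⟩ and ⟨x²⟩ separately, then (Δx)² = ⟨x²⟩ − ⟨x⟩².
Expand each integrand as polynomial × e^(−2ax²) and use ∫x^(2j)·e^(−2ax²) dx = (2j−1)!!/(4a)^j · √(π/(2a)), odd powers → 0; here √(π/(2a)) = 1.1896.
Normalization: ∫|ψ|² dx = 1.1789.
⟨x⟩ = 0.0000 and ⟨x²⟩ = 0.81902.
(Δx)² = 0.81902 − (0.0000)² = 0.81902.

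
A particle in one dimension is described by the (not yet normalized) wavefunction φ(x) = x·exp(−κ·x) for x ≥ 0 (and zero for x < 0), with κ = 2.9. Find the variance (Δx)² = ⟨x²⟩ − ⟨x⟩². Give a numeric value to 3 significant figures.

0.0892

Compute ⟨x⟩ and ⟨x²⟩ separately, then (Δx)² = ⟨x²⟩ − ⟨x⟩².
Every integrand reduces to terms xʲ·e^(−2κx) on [0, ∞); use ∫₀^∞ xʲ·e^(−2κx) dx = j!/(2κ)^(j+1).
Normalization: ∫|φ|² dx = 0.010251.
⟨x⟩ = 0.51724 and ⟨x²⟩ = 0.35672.
(Δx)² = 0.35672 − (0.51724)² = 0.089180.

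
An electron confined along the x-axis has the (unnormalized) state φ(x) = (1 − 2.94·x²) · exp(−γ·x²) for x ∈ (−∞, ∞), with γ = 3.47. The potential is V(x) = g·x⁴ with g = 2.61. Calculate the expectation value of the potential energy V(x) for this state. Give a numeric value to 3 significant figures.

⟨V⟩ = ∫ V(x)·|φ|² dx / ∫|φ|² dx.
Expand each integrand as polynomial × e^(−2γx²) and use ∫x^(2j)·e^(−2γx²) dx = (2j−1)!!/(4γ)^j · √(π/(2γ)), odd powers → 0; here √(π/(2γ)) = 0.67281.
State is unnormalized: ∫|φ|² dx = 0.47835, and ∫φ*·V(x)·φ dx = 0.012364, so ⟨V⟩ = 0.012364 / 0.47835.
⟨V⟩ = 0.025847.

0.0258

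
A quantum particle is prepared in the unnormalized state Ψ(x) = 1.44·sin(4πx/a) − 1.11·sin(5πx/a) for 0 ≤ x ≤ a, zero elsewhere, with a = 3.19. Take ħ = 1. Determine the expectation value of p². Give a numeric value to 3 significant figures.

p² Ψ = −ħ² d²Ψ/dx²; ⟨p²⟩ = −ħ² ∫ Ψ*·Ψ'' dx / ∫|Ψ|² dx.
d²/dx² sin(jπx/a) = −(jπ/a)²·sin(jπx/a); on 0 ≤ x ≤ a, ∫sin²(jπx/a) dx = a/2 and ∫sin(jπx/a)·sin(lπx/a) dx = 0 for j ≠ l, so only diagonal terms survive in ∫|Ψ|² and ∫Ψ·Ψ″; ∫Ψ·Ψ′ dx = [Ψ²/2] between the walls = 0.
State is unnormalized: ∫|Ψ|² dx = 5.2726, and ∫Ψ*·(−ħ² Ψ'') dx = 98.975, so ⟨p²⟩ = 98.975 / 5.2726.
⟨p²⟩ = 18.772.

18.8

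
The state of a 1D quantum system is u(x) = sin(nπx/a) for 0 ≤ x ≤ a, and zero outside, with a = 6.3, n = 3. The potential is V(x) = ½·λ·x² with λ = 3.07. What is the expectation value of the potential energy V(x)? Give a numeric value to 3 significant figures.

20.0

⟨V⟩ = ∫ V(x)·|u|² dx / ∫|u|² dx.
With sin²θ = (1 − cos2θ)/2 on 0 ≤ x ≤ a: ∫sin²(nπx/a) dx = a/2, ∫x·sin²(nπx/a) dx = a²/4, ∫x²·sin²(nπx/a) dx = a³·(1/6 − 1/(4n²π²)); higher powers xᵏ the same way, integrating xᵏ·cos(2nπx/a) by parts.
State is unnormalized: ∫|u|² dx = 3.1500, and ∫u*·V(x)·u dx = 62.890, so ⟨V⟩ = 62.890 / 3.1500.
⟨V⟩ = 19.965.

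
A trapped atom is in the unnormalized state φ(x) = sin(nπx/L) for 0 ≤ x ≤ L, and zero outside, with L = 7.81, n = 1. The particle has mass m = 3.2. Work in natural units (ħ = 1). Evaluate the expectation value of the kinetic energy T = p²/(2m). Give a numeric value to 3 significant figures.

T = −(ħ²/2m) d²/dx², so ⟨T⟩ = −(ħ²/2m) ∫ φ*·φ'' dx / ∫|φ|² dx; with m = 3.2.
d/dx sin(nπx/L) = (nπ/L)·cos(nπx/L) and d²/dx² sin(nπx/L) = −(nπ/L)²·sin(nπx/L); on 0 ≤ x ≤ L, ∫sin²(nπx/L) dx = L/2 and ∫sin(nπx/L)·cos(nπx/L) dx = 0.
State is unnormalized: ∫|φ|² dx = 3.9050, and ∫φ*·(−ħ²/2m · φ'') dx = 0.098728, so ⟨T⟩ = 0.098728 / 3.9050.
⟨T⟩ = 0.025282.

0.0253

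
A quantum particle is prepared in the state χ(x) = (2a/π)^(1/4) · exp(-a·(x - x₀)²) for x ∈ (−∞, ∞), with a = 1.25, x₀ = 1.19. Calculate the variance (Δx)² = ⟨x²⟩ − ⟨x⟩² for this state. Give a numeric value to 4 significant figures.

0.2000

Compute ⟨x⟩ and ⟨x²⟩ separately, then (Δx)² = ⟨x²⟩ − ⟨x⟩².
Gaussian moments (u = x − x₀): ∫u^(2j)·e^(−2au²) du = (2j−1)!!/(4a)^j · √(π/(2a)), odd powers integrate to 0; here √(π/(2a)) = 1.1210.
⟨x⟩ = 1.1900 and ⟨x²⟩ = 1.6161.
(Δx)² = 1.6161 − (1.1900)² = 0.20000.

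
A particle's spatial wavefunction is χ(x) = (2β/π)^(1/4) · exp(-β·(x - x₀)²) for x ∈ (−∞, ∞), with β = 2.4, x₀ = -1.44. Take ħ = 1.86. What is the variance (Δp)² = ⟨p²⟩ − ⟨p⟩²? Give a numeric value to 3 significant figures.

8.30

Compute ⟨p⟩ and ⟨p²⟩ separately; (Δp)² = ⟨p²⟩ − ⟨p⟩².
Gaussian moments (u = x − x₀): ∫u^(2j)·e^(−2βu²) du = (2j−1)!!/(4β)^j · √(π/(2β)), odd powers integrate to 0; here √(π/(2β)) = 0.80901. Derivatives: d/dx e^(−βu²) = −2βu·e^(−βu²), d²/dx² e^(−βu²) = (4β²u² − 2β)·e^(−βu²).
⟨p⟩ = 0.0000 and ⟨p²⟩ = 8.3030.
(Δp)² = 8.3030 − (0.0000)² = 8.3030.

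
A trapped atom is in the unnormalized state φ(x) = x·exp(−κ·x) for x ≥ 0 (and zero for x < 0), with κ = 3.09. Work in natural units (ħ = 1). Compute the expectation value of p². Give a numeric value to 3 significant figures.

9.55

p² φ = −ħ² d²φ/dx²; ⟨p²⟩ = −ħ² ∫ φ*·φ'' dx / ∫|φ|² dx.
Differentiate x·exp(−κ·x) with the product rule; every integrand then reduces to terms xʲ·e^(−2κx) on [0, ∞), with ∫₀^∞ xʲ·e^(−2κx) dx = j!/(2κ)^(j+1).
State is unnormalized: ∫|φ|² dx = 0.0084735, and ∫φ*·(−ħ² φ'') dx = 0.080906, so ⟨p²⟩ = 0.080906 / 0.0084735.
⟨p²⟩ = 9.5481.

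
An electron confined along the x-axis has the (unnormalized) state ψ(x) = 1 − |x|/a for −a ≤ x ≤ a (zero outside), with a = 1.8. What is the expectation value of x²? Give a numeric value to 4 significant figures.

⟨x²⟩ = ∫ x²·|ψ|² dx / ∫|ψ|² dx (integrals over the domain).
ψ is even, so ∫ over [−a, a] = 2∫₀ᵃ with ψ = 1 − x/a there: ∫₀ᵃ (1 − x/a)² dx = a/3, ∫₀ᵃ x²(1 − x/a)² dx = a³/30, ∫₀ᵃ x⁴(1 − x/a)² dx = a⁵/105.
State is unnormalized: ∫|ψ|² dx = 1.2000, and ∫ψ*·x²·ψ dx = 0.38880, so ⟨x²⟩ = 0.38880 / 1.2000.
⟨x²⟩ = 0.32400.

0.3240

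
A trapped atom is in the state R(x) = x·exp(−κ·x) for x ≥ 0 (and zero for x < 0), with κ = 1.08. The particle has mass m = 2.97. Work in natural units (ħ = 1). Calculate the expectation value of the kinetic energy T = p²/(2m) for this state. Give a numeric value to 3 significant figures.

0.196

T = −(ħ²/2m) d²/dx², so ⟨T⟩ = −(ħ²/2m) ∫ R*·R'' dx / ∫|R|² dx; with m = 2.97.
Differentiate x·exp(−κ·x) with the product rule; every integrand then reduces to terms xʲ·e^(−2κx) on [0, ∞), with ∫₀^∞ xʲ·e^(−2κx) dx = j!/(2κ)^(j+1).
State is unnormalized: ∫|R|² dx = 0.19846, and ∫R*·(−ħ²/2m · R'') dx = 0.038970, so ⟨T⟩ = 0.038970 / 0.19846.
⟨T⟩ = 0.19636.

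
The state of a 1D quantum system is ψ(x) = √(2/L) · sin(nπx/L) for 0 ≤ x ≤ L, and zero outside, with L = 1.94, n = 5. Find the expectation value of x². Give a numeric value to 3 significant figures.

1.25

⟨x²⟩ = ∫ x²·|ψ|² dx (integrals over the domain).
With sin²θ = (1 − cos2θ)/2 on 0 ≤ x ≤ L: ∫sin²(nπx/L) dx = L/2, ∫x·sin²(nπx/L) dx = L²/4, ∫x²·sin²(nπx/L) dx = L³·(1/6 − 1/(4n²π²)); higher powers xᵏ the same way, integrating xᵏ·cos(2nπx/L) by parts.
⟨x²⟩ = 1.2469.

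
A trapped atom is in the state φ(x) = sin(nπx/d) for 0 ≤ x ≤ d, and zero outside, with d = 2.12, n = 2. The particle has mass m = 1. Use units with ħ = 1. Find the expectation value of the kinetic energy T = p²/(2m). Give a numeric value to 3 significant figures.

4.39

T = −(ħ²/2m) d²/dx², so ⟨T⟩ = −(ħ²/2m) ∫ φ*·φ'' dx / ∫|φ|² dx; with m = 1.
d/dx sin(nπx/d) = (nπ/d)·cos(nπx/d) and d²/dx² sin(nπx/d) = −(nπ/d)²·sin(nπx/d); on 0 ≤ x ≤ d, ∫sin²(nπx/d) dx = d/2 and ∫sin(nπx/d)·cos(nπx/d) dx = 0.
State is unnormalized: ∫|φ|² dx = 1.0600, and ∫φ*·(−ħ²/2m · φ'') dx = 4.6555, so ⟨T⟩ = 4.6555 / 1.0600.
⟨T⟩ = 4.3920.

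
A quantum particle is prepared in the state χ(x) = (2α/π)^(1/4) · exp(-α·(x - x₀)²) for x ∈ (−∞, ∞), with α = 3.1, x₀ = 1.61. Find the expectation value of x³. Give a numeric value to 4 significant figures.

4.563

⟨x³⟩ = ∫ x³·|χ|² dx (integrals over the domain).
Gaussian moments (u = x − x₀): ∫u^(2j)·e^(−2αu²) du = (2j−1)!!/(4α)^j · √(π/(2α)), odd powers integrate to 0; here √(π/(2α)) = 0.71183.
⟨x³⟩ = 4.5628.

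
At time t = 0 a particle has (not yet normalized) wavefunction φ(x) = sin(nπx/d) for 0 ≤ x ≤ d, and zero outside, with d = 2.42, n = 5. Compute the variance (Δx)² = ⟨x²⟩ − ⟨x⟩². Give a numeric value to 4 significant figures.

Compute ⟨x⟩ and ⟨x²⟩ separately, then (Δx)² = ⟨x²⟩ − ⟨x⟩².
With sin²θ = (1 − cos2θ)/2 on 0 ≤ x ≤ d: ∫sin²(nπx/d) dx = d/2, ∫x·sin²(nπx/d) dx = d²/4, ∫x²·sin²(nπx/d) dx = d³·(1/6 − 1/(4n²π²)); higher powers xᵏ the same way, integrating xᵏ·cos(2nπx/d) by parts.
Normalization: ∫|φ|² dx = 1.2100.
⟨x⟩ = 1.2100 and ⟨x²⟩ = 1.9403.
(Δx)² = 1.9403 − (1.2100)² = 0.47617.

0.4762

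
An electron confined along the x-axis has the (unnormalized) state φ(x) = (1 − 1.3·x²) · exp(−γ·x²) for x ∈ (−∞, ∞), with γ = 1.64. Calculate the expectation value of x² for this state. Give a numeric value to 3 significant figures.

0.0845

⟨x²⟩ = ∫ x²·|φ|² dx / ∫|φ|² dx (integrals over the domain).
Expand each integrand as polynomial × e^(−2γx²) and use ∫x^(2j)·e^(−2γx²) dx = (2j−1)!!/(4γ)^j · √(π/(2γ)), odd powers → 0; here √(π/(2γ)) = 0.97867.
State is unnormalized: ∫|φ|² dx = 0.70609, and ∫φ*·x²·φ dx = 0.059683, so ⟨x²⟩ = 0.059683 / 0.70609.
⟨x²⟩ = 0.084526.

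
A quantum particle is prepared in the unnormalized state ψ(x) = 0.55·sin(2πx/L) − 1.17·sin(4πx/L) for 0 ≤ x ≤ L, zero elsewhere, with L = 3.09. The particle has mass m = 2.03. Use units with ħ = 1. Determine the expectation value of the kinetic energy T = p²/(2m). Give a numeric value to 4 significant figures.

3.521

T = −(ħ²/2m) d²/dx², so ⟨T⟩ = −(ħ²/2m) ∫ ψ*·ψ'' dx / ∫|ψ|² dx; with m = 2.03.
d²/dx² sin(jπx/L) = −(jπ/L)²·sin(jπx/L); on 0 ≤ x ≤ L, ∫sin²(jπx/L) dx = L/2 and ∫sin(jπx/L)·sin(lπx/L) dx = 0 for j ≠ l, so only diagonal terms survive in ∫|ψ|² and ∫ψ·ψ″; ∫ψ·ψ′ dx = [ψ²/2] between the walls = 0.
State is unnormalized: ∫|ψ|² dx = 2.5823, and ∫ψ*·(−ħ²/2m · ψ'') dx = 9.0914, so ⟨T⟩ = 9.0914 / 2.5823.
⟨T⟩ = 3.5206.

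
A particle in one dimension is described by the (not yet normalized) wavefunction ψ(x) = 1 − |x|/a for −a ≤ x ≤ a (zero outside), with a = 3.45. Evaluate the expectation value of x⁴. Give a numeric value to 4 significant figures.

⟨x⁴⟩ = ∫ x⁴·|ψ|² dx / ∫|ψ|² dx (integrals over the domain).
ψ is even, so ∫ over [−a, a] = 2∫₀ᵃ with ψ = 1 − x/a there: ∫₀ᵃ (1 − x/a)² dx = a/3, ∫₀ᵃ x²(1 − x/a)² dx = a³/30, ∫₀ᵃ x⁴(1 − x/a)² dx = a⁵/105.
State is unnormalized: ∫|ψ|² dx = 2.3000, and ∫ψ*·x⁴·ψ dx = 9.3097, so ⟨x⁴⟩ = 9.3097 / 2.3000.
⟨x⁴⟩ = 4.0477.

4.048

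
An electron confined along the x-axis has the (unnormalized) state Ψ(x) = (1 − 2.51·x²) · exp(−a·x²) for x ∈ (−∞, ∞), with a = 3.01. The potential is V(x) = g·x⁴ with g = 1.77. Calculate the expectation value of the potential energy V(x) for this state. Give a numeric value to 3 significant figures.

0.0224

⟨V⟩ = ∫ V(x)·|Ψ|² dx / ∫|Ψ|² dx.
Expand each integrand as polynomial × e^(−2ax²) and use ∫x^(2j)·e^(−2ax²) dx = (2j−1)!!/(4a)^j · √(π/(2a)), odd powers → 0; here √(π/(2a)) = 0.72240.
State is unnormalized: ∫|Ψ|² dx = 0.51539, and ∫Ψ*·V(x)·Ψ dx = 0.011548, so ⟨V⟩ = 0.011548 / 0.51539.
⟨V⟩ = 0.022406.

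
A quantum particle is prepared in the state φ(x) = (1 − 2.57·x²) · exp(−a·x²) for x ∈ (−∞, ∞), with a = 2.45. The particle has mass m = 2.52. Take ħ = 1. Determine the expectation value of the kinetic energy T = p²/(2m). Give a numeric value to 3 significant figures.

T = −(ħ²/2m) d²/dx², so ⟨T⟩ = −(ħ²/2m) ∫ φ*·φ'' dx / ∫|φ|² dx; with m = 2.52.
Expand each integrand as polynomial × e^(−2ax²) and use ∫x^(2j)·e^(−2ax²) dx = (2j−1)!!/(4a)^j · √(π/(2a)), odd powers → 0; here √(π/(2a)) = 0.80071. Differentiate with the product rule, d/dx e^(−ax²) = −2ax·e^(−ax²).
State is unnormalized: ∫|φ|² dx = 0.54595, and ∫φ*·(−ħ²/2m · φ'') dx = 0.78077, so ⟨T⟩ = 0.78077 / 0.54595.
⟨T⟩ = 1.4301.

1.43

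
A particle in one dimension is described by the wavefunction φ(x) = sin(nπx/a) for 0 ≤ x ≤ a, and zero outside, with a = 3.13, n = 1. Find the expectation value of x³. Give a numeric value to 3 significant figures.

5.34

⟨x³⟩ = ∫ x³·|φ|² dx / ∫|φ|² dx (integrals over the domain).
With sin²θ = (1 − cos2θ)/2 on 0 ≤ x ≤ a: ∫sin²(nπx/a) dx = a/2, ∫x·sin²(nπx/a) dx = a²/4, ∫x²·sin²(nπx/a) dx = a³·(1/6 − 1/(4n²π²)); higher powers xᵏ the same way, integrating xᵏ·cos(2nπx/a) by parts.
State is unnormalized: ∫|φ|² dx = 1.5650, and ∫φ*·x³·φ dx = 8.3506, so ⟨x³⟩ = 8.3506 / 1.5650.
⟨x³⟩ = 5.3359.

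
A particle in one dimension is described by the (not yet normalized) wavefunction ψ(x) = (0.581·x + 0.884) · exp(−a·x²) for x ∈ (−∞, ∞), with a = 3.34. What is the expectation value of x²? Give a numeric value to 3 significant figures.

0.0795

⟨x²⟩ = ∫ x²·|ψ|² dx / ∫|ψ|² dx (integrals over the domain).
Expand each integrand as polynomial × e^(−2ax²) and use ∫x^(2j)·e^(−2ax²) dx = (2j−1)!!/(4a)^j · √(π/(2a)), odd powers → 0; here √(π/(2a)) = 0.68578.
State is unnormalized: ∫|ψ|² dx = 0.55324, and ∫ψ*·x²·ψ dx = 0.044004, so ⟨x²⟩ = 0.044004 / 0.55324.
⟨x²⟩ = 0.079539.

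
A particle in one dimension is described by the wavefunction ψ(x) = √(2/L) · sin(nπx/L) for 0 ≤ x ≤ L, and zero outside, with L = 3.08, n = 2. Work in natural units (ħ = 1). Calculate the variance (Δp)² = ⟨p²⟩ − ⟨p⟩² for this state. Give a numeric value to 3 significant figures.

4.16

Compute ⟨p⟩ and ⟨p²⟩ separately; (Δp)² = ⟨p²⟩ − ⟨p⟩².
d/dx sin(nπx/L) = (nπ/L)·cos(nπx/L) and d²/dx² sin(nπx/L) = −(nπ/L)²·sin(nπx/L); on 0 ≤ x ≤ L, ∫sin²(nπx/L) dx = L/2 and ∫sin(nπx/L)·cos(nπx/L) dx = 0.
⟨p⟩ = 0.0000 and ⟨p²⟩ = 4.1616.
(Δp)² = 4.1616 − (0.0000)² = 4.1616.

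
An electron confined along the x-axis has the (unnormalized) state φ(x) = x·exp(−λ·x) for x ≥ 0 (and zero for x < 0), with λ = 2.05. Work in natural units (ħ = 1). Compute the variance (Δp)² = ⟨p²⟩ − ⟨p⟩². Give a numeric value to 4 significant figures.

4.203

Compute ⟨p⟩ and ⟨p²⟩ separately; (Δp)² = ⟨p²⟩ − ⟨p⟩².
Differentiate x·exp(−λ·x) with the product rule; every integrand then reduces to terms xʲ·e^(−2λx) on [0, ∞), with ∫₀^∞ xʲ·e^(−2λx) dx = j!/(2λ)^(j+1).
Normalization: ∫|φ|² dx = 0.029019.
⟨p⟩ = 0.0000 and ⟨p²⟩ = 4.2025.
(Δp)² = 4.2025 − (0.0000)² = 4.2025.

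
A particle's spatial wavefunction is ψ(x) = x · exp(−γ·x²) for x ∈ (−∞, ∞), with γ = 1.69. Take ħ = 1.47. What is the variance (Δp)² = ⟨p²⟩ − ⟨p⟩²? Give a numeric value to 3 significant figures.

11.0

Compute ⟨p⟩ and ⟨p²⟩ separately; (Δp)² = ⟨p²⟩ − ⟨p⟩².
Expand each integrand as polynomial × e^(−2γx²) and use ∫x^(2j)·e^(−2γx²) dx = (2j−1)!!/(4γ)^j · √(π/(2γ)), odd powers → 0; here √(π/(2γ)) = 0.96409. Differentiate with the product rule, d/dx e^(−γx²) = −2γx·e^(−γx²).
Normalization: ∫|ψ|² dx = 0.14262.
⟨p⟩ = 0.0000 and ⟨p²⟩ = 10.956.
(Δp)² = 10.956 − (0.0000)² = 10.956.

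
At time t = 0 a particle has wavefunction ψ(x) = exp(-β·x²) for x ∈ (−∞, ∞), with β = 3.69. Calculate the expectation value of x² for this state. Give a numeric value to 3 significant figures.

⟨x²⟩ = ∫ x²·|ψ|² dx / ∫|ψ|² dx (integrals over the domain).
Gaussian moments: ∫x^(2j)·e^(−2βx²) dx = (2j−1)!!/(4β)^j · √(π/(2β)), odd powers integrate to 0; here √(π/(2β)) = 0.65245.
State is unnormalized: ∫|ψ|² dx = 0.65245, and ∫ψ*·x²·ψ dx = 0.044204, so ⟨x²⟩ = 0.044204 / 0.65245.
⟨x²⟩ = 0.067751.

0.0678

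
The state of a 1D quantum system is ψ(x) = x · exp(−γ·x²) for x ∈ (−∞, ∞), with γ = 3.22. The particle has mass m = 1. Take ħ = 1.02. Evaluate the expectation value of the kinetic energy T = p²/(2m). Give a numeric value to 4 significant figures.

T = −(ħ²/2m) d²/dx², so ⟨T⟩ = −(ħ²/2m) ∫ ψ*·ψ'' dx / ∫|ψ|² dx; with m = 1.
Expand each integrand as polynomial × e^(−2γx²) and use ∫x^(2j)·e^(−2γx²) dx = (2j−1)!!/(4γ)^j · √(π/(2γ)), odd powers → 0; here √(π/(2γ)) = 0.69844. Differentiate with the product rule, d/dx e^(−γx²) = −2γx·e^(−γx²).
State is unnormalized: ∫|ψ|² dx = 0.054227, and ∫ψ*·(−ħ²/2m · ψ'') dx = 0.27250, so ⟨T⟩ = 0.27250 / 0.054227.
⟨T⟩ = 5.0251.

5.025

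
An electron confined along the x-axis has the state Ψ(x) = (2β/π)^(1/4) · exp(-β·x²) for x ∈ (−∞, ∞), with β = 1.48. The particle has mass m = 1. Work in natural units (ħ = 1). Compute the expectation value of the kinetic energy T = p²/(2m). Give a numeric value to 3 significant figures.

0.740

T = −(ħ²/2m) d²/dx², so ⟨T⟩ = −(ħ²/2m) ∫ Ψ*·Ψ'' dx; with m = 1.
Gaussian moments: ∫x^(2j)·e^(−2βx²) dx = (2j−1)!!/(4β)^j · √(π/(2β)), odd powers integrate to 0; here √(π/(2β)) = 1.0302. Derivatives: d/dx e^(−βx²) = −2βx·e^(−βx²), d²/dx² e^(−βx²) = (4β²x² − 2β)·e^(−βx²).
⟨T⟩ = 0.74000.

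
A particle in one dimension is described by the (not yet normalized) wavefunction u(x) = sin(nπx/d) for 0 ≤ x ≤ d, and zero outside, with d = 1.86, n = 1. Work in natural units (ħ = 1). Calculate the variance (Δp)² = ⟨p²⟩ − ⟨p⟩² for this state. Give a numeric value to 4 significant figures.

2.853

Compute ⟨p⟩ and ⟨p²⟩ separately; (Δp)² = ⟨p²⟩ − ⟨p⟩².
d/dx sin(nπx/d) = (nπ/d)·cos(nπx/d) and d²/dx² sin(nπx/d) = −(nπ/d)²·sin(nπx/d); on 0 ≤ x ≤ d, ∫sin²(nπx/d) dx = d/2 and ∫sin(nπx/d)·cos(nπx/d) dx = 0.
Normalization: ∫|u|² dx = 0.93000.
⟨p⟩ = 0.0000 and ⟨p²⟩ = 2.8528.
(Δp)² = 2.8528 − (0.0000)² = 2.8528.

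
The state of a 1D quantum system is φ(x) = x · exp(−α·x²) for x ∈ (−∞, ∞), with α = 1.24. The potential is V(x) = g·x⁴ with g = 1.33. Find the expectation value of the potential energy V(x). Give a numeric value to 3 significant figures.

0.811

⟨V⟩ = ∫ V(x)·|φ|² dx / ∫|φ|² dx.
Expand each integrand as polynomial × e^(−2αx²) and use ∫x^(2j)·e^(−2αx²) dx = (2j−1)!!/(4α)^j · √(π/(2α)), odd powers → 0; here √(π/(2α)) = 1.1255.
State is unnormalized: ∫|φ|² dx = 0.22692, and ∫φ*·V(x)·φ dx = 0.18401, so ⟨V⟩ = 0.18401 / 0.22692.
⟨V⟩ = 0.81092.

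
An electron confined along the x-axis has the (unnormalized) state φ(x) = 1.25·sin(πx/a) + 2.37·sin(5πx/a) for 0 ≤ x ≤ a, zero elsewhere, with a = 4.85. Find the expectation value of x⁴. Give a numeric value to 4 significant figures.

⟨x⁴⟩ = ∫ x⁴·|φ|² dx / ∫|φ|² dx (integrals over the domain).
On 0 ≤ x ≤ a (j ≠ l): ∫sin²(jπx/a) dx = a/2, ∫sin(jπx/a)·sin(lπx/a) dx = 0; diagonal moments ∫x·sin²(jπx/a) dx = a²/4, ∫x²·sin²(jπx/a) dx = a³·(1/6 − 1/(4j²π²)); cross terms ∫x·sin(jπx/a)·sin(lπx/a) dx = 0 for j + l even and −4jla²/(π²(j² − l²)²) for j + l odd, ∫x²·sin(jπx/a)·sin(lπx/a) dx = (−1)^(j+l)·4jla³/(π²(j² − l²)²); higher powers the same way via product-to-sum and parts.
State is unnormalized: ∫|φ|² dx = 17.410, and ∫φ*·x⁴·φ dx = 1821.9, so ⟨x⁴⟩ = 1821.9 / 17.410.
⟨x⁴⟩ = 104.64.

104.6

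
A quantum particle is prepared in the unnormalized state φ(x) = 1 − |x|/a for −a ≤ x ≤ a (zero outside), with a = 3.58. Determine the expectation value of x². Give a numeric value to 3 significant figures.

⟨x²⟩ = ∫ x²·|φ|² dx / ∫|φ|² dx (integrals over the domain).
φ is even, so ∫ over [−a, a] = 2∫₀ᵃ with φ = 1 − x/a there: ∫₀ᵃ (1 − x/a)² dx = a/3, ∫₀ᵃ x²(1 − x/a)² dx = a³/30, ∫₀ᵃ x⁴(1 − x/a)² dx = a⁵/105.
State is unnormalized: ∫|φ|² dx = 2.3867, and ∫φ*·x²·φ dx = 3.0588, so ⟨x²⟩ = 3.0588 / 2.3867.
⟨x²⟩ = 1.2816.

1.28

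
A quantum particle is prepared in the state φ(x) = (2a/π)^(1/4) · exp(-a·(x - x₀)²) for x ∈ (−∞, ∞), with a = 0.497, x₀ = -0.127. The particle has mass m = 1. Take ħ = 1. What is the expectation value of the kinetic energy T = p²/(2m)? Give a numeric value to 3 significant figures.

0.249

T = −(ħ²/2m) d²/dx², so ⟨T⟩ = −(ħ²/2m) ∫ φ*·φ'' dx; with m = 1.
Gaussian moments (u = x − x₀): ∫u^(2j)·e^(−2au²) du = (2j−1)!!/(4a)^j · √(π/(2a)), odd powers integrate to 0; here √(π/(2a)) = 1.7778. Derivatives: d/dx e^(−au²) = −2au·e^(−au²), d²/dx² e^(−au²) = (4a²u² − 2a)·e^(−au²).
⟨T⟩ = 0.24850.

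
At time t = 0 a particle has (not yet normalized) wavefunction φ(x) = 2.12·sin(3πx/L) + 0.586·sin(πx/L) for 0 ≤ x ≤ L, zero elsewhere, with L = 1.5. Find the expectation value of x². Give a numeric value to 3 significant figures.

0.774

⟨x²⟩ = ∫ x²·|φ|² dx / ∫|φ|² dx (integrals over the domain).
On 0 ≤ x ≤ L (j ≠ l): ∫sin²(jπx/L) dx = L/2, ∫sin(jπx/L)·sin(lπx/L) dx = 0; diagonal moments ∫x·sin²(jπx/L) dx = L²/4, ∫x²·sin²(jπx/L) dx = L³·(1/6 − 1/(4j²π²)); cross terms ∫x·sin(jπx/L)·sin(lπx/L) dx = 0 for j + l even and −4jlL²/(π²(j² − l²)²) for j + l odd, ∫x²·sin(jπx/L)·sin(lπx/L) dx = (−1)^(j+l)·4jlL³/(π²(j² − l²)²); higher powers the same way via product-to-sum and parts.
State is unnormalized: ∫|φ|² dx = 3.6283, and ∫φ*·x²·φ dx = 2.8085, so ⟨x²⟩ = 2.8085 / 3.6283.
⟨x²⟩ = 0.77405.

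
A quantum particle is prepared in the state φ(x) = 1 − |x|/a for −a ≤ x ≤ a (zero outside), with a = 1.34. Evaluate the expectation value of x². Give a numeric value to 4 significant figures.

⟨x²⟩ = ∫ x²·|φ|² dx / ∫|φ|² dx (integrals over the domain).
φ is even, so ∫ over [−a, a] = 2∫₀ᵃ with φ = 1 − x/a there: ∫₀ᵃ (1 − x/a)² dx = a/3, ∫₀ᵃ x²(1 − x/a)² dx = a³/30, ∫₀ᵃ x⁴(1 − x/a)² dx = a⁵/105.
State is unnormalized: ∫|φ|² dx = 0.89333, and ∫φ*·x²·φ dx = 0.16041, so ⟨x²⟩ = 0.16041 / 0.89333.
⟨x²⟩ = 0.17956.

0.1796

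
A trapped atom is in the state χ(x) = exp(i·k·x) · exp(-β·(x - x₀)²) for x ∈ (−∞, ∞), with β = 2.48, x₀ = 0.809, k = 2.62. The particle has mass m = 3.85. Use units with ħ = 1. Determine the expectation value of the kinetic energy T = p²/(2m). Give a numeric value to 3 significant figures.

T = −(ħ²/2m) d²/dx², so ⟨T⟩ = −(ħ²/2m) ∫ χ*·χ'' dx / ∫|χ|² dx; with m = 3.85.
Gaussian moments (u = x − x₀): ∫u^(2j)·e^(−2βu²) du = (2j−1)!!/(4β)^j · √(π/(2β)), odd powers integrate to 0; here √(π/(2β)) = 0.79586. Derivatives: χ′ = (ik − 2βu)·χ, χ″ = ((ik − 2βu)² − 2β)·χ; the odd-in-u pieces drop out.
State is unnormalized: ∫|χ|² dx = 0.79586, and ∫χ*·(−ħ²/2m · χ'') dx = 0.96582, so ⟨T⟩ = 0.96582 / 0.79586.
⟨T⟩ = 1.2136.

1.21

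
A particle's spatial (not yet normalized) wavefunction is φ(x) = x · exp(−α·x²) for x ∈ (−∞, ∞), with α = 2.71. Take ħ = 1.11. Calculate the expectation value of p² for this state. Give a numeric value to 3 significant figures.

10.0

p² φ = −ħ² d²φ/dx²; ⟨p²⟩ = −ħ² ∫ φ*·φ'' dx / ∫|φ|² dx.
Expand each integrand as polynomial × e^(−2αx²) and use ∫x^(2j)·e^(−2αx²) dx = (2j−1)!!/(4α)^j · √(π/(2α)), odd powers → 0; here √(π/(2α)) = 0.76133. Differentiate with the product rule, d/dx e^(−αx²) = −2αx·e^(−αx²).
State is unnormalized: ∫|φ|² dx = 0.070234, and ∫φ*·(−ħ² φ'') dx = 0.70353, so ⟨p²⟩ = 0.70353 / 0.070234.
⟨p²⟩ = 10.017.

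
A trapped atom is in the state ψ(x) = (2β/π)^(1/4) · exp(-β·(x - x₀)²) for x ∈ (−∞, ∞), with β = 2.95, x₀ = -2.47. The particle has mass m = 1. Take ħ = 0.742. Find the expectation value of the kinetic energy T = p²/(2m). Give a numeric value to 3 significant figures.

0.812

T = −(ħ²/2m) d²/dx², so ⟨T⟩ = −(ħ²/2m) ∫ ψ*·ψ'' dx; with m = 1.
Gaussian moments (u = x − x₀): ∫u^(2j)·e^(−2βu²) du = (2j−1)!!/(4β)^j · √(π/(2β)), odd powers integrate to 0; here √(π/(2β)) = 0.72971. Derivatives: d/dx e^(−βu²) = −2βu·e^(−βu²), d²/dx² e^(−βu²) = (4β²u² − 2β)·e^(−βu²).
⟨T⟩ = 0.81208.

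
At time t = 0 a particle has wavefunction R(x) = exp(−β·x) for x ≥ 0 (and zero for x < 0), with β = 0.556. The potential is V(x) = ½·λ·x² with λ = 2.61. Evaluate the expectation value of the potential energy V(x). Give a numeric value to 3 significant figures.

2.11

⟨V⟩ = ∫ V(x)·|R|² dx / ∫|R|² dx.
Every integrand reduces to terms xʲ·e^(−2βx) on [0, ∞); use ∫₀^∞ xʲ·e^(−2βx) dx = j!/(2β)^(j+1).
State is unnormalized: ∫|R|² dx = 0.89928, and ∫R*·V(x)·R dx = 1.8981, so ⟨V⟩ = 1.8981 / 0.89928.
⟨V⟩ = 2.1107.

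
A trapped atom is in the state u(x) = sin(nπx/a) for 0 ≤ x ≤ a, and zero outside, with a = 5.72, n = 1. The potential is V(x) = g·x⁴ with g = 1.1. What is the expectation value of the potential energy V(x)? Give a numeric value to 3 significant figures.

134.

⟨V⟩ = ∫ V(x)·|u|² dx / ∫|u|² dx.
With sin²θ = (1 − cos2θ)/2 on 0 ≤ x ≤ a: ∫sin²(nπx/a) dx = a/2, ∫x·sin²(nπx/a) dx = a²/4, ∫x²·sin²(nπx/a) dx = a³·(1/6 − 1/(4n²π²)); higher powers xᵏ the same way, integrating xᵏ·cos(2nπx/a) by parts.
State is unnormalized: ∫|u|² dx = 2.8600, and ∫u*·V(x)·u dx = 384.19, so ⟨V⟩ = 384.19 / 2.8600.
⟨V⟩ = 134.33.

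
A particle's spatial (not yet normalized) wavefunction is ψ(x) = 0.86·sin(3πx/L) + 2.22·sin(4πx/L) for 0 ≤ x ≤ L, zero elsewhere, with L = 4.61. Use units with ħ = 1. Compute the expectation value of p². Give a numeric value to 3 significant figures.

7.01

p² ψ = −ħ² d²ψ/dx²; ⟨p²⟩ = −ħ² ∫ ψ*·ψ'' dx / ∫|ψ|² dx.
d²/dx² sin(jπx/L) = −(jπ/L)²·sin(jπx/L); on 0 ≤ x ≤ L, ∫sin²(jπx/L) dx = L/2 and ∫sin(jπx/L)·sin(lπx/L) dx = 0 for j ≠ l, so only diagonal terms survive in ∫|ψ|² and ∫ψ·ψ″; ∫ψ·ψ′ dx = [ψ²/2] between the walls = 0.
State is unnormalized: ∫|ψ|² dx = 13.065, and ∫ψ*·(−ħ² ψ'') dx = 91.536, so ⟨p²⟩ = 91.536 / 13.065.
⟨p²⟩ = 7.0063.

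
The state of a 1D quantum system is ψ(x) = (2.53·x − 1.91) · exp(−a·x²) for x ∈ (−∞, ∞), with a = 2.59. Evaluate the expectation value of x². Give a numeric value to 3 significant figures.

⟨x²⟩ = ∫ x²·|ψ|² dx / ∫|ψ|² dx (integrals over the domain).
Expand each integrand as polynomial × e^(−2ax²) and use ∫x^(2j)·e^(−2ax²) dx = (2j−1)!!/(4a)^j · √(π/(2a)), odd powers → 0; here √(π/(2a)) = 0.77877.
State is unnormalized: ∫|ψ|² dx = 3.3222, and ∫ψ*·x²·ψ dx = 0.41356, so ⟨x²⟩ = 0.41356 / 3.3222.
⟨x²⟩ = 0.12449.

0.124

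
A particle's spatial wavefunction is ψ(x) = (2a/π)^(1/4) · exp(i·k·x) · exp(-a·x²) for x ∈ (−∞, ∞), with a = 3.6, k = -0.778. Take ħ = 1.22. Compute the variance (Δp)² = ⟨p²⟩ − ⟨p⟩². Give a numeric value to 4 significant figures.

5.358

Compute ⟨p⟩ and ⟨p²⟩ separately; (Δp)² = ⟨p²⟩ − ⟨p⟩².
Gaussian moments: ∫x^(2j)·e^(−2ax²) dx = (2j−1)!!/(4a)^j · √(π/(2a)), odd powers integrate to 0; here √(π/(2a)) = 0.66055. Derivatives: ψ′ = (ik − 2ax)·ψ, ψ″ = ((ik − 2ax)² − 2a)·ψ; the odd-in-x pieces drop out.
⟨p⟩ = -0.94916 and ⟨p²⟩ = 6.2591.
(Δp)² = 6.2591 − (-0.94916)² = 5.3582.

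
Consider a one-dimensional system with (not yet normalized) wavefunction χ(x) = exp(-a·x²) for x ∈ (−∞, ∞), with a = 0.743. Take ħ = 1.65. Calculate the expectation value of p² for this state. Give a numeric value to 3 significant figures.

2.02

p² χ = −ħ² d²χ/dx²; ⟨p²⟩ = −ħ² ∫ χ*·χ'' dx / ∫|χ|² dx.
Gaussian moments: ∫x^(2j)·e^(−2ax²) dx = (2j−1)!!/(4a)^j · √(π/(2a)), odd powers integrate to 0; here √(π/(2a)) = 1.4540. Derivatives: d/dx e^(−ax²) = −2ax·e^(−ax²), d²/dx² e^(−ax²) = (4a²x² − 2a)·e^(−ax²).
State is unnormalized: ∫|χ|² dx = 1.4540, and ∫χ*·(−ħ² χ'') dx = 2.9412, so ⟨p²⟩ = 2.9412 / 1.4540.
⟨p²⟩ = 2.0228.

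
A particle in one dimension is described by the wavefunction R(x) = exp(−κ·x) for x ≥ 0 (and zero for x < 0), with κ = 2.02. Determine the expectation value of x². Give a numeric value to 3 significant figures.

⟨x²⟩ = ∫ x²·|R|² dx / ∫|R|² dx (integrals over the domain).
Every integrand reduces to terms xʲ·e^(−2κx) on [0, ∞); use ∫₀^∞ xʲ·e^(−2κx) dx = j!/(2κ)^(j+1).
State is unnormalized: ∫|R|² dx = 0.24752, and ∫R*·x²·R dx = 0.030331, so ⟨x²⟩ = 0.030331 / 0.24752.
⟨x²⟩ = 0.12254.

0.123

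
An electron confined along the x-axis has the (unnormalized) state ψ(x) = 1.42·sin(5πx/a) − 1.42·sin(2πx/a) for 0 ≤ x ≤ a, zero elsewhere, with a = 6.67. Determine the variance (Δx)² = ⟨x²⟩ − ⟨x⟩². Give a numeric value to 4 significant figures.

Compute ⟨x⟩ and ⟨x²⟩ separately, then (Δx)² = ⟨x²⟩ − ⟨x⟩².
On 0 ≤ x ≤ a (j ≠ l): ∫sin²(jπx/a) dx = a/2, ∫sin(jπx/a)·sin(lπx/a) dx = 0; diagonal moments ∫x·sin²(jπx/a) dx = a²/4, ∫x²·sin²(jπx/a) dx = a³·(1/6 − 1/(4j²π²)); cross terms ∫x·sin(jπx/a)·sin(lπx/a) dx = 0 for j + l even and −4jla²/(π²(j² − l²)²) for j + l odd, ∫x²·sin(jπx/a)·sin(lπx/a) dx = (−1)^(j+l)·4jla³/(π²(j² − l²)²); higher powers the same way via product-to-sum and parts.
Normalization: ∫|ψ|² dx = 13.449.
⟨x⟩ = 3.4576 and ⟨x²⟩ = 15.321.
(Δx)² = 15.321 − (3.4576)² = 3.3656.

3.366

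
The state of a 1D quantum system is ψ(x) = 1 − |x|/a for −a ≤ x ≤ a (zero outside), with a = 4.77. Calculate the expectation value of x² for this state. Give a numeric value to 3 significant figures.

⟨x²⟩ = ∫ x²·|ψ|² dx / ∫|ψ|² dx (integrals over the domain).
ψ is even, so ∫ over [−a, a] = 2∫₀ᵃ with ψ = 1 − x/a there: ∫₀ᵃ (1 − x/a)² dx = a/3, ∫₀ᵃ x²(1 − x/a)² dx = a³/30, ∫₀ᵃ x⁴(1 − x/a)² dx = a⁵/105.
State is unnormalized: ∫|ψ|² dx = 3.1800, and ∫ψ*·x²·ψ dx = 7.2354, so ⟨x²⟩ = 7.2354 / 3.1800.
⟨x²⟩ = 2.2753.

2.28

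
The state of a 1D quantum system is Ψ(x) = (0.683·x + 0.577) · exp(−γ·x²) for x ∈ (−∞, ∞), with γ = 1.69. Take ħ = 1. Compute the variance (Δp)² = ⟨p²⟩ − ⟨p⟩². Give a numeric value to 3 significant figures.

Compute ⟨p⟩ and ⟨p²⟩ separately; (Δp)² = ⟨p²⟩ − ⟨p⟩².
Expand each integrand as polynomial × e^(−2γx²) and use ∫x^(2j)·e^(−2γx²) dx = (2j−1)!!/(4γ)^j · √(π/(2γ)), odd powers → 0; here √(π/(2γ)) = 0.96409. Differentiate with the product rule, d/dx e^(−γx²) = −2γx·e^(−γx²).
Normalization: ∫|Ψ|² dx = 0.38750.
⟨p⟩ = 0.0000 and ⟨p²⟩ = 2.2703.
(Δp)² = 2.2703 − (0.0000)² = 2.2703.

2.27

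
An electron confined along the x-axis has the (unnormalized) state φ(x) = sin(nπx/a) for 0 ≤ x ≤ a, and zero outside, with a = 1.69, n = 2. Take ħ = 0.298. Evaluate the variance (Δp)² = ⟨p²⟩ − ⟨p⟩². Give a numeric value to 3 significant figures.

Compute ⟨p⟩ and ⟨p²⟩ separately; (Δp)² = ⟨p²⟩ − ⟨p⟩².
d/dx sin(nπx/a) = (nπ/a)·cos(nπx/a) and d²/dx² sin(nπx/a) = −(nπ/a)²·sin(nπx/a); on 0 ≤ x ≤ a, ∫sin²(nπx/a) dx = a/2 and ∫sin(nπx/a)·cos(nπx/a) dx = 0.
Normalization: ∫|φ|² dx = 0.84500.
⟨p⟩ = 0.0000 and ⟨p²⟩ = 1.2275.
(Δp)² = 1.2275 − (0.0000)² = 1.2275.

1.23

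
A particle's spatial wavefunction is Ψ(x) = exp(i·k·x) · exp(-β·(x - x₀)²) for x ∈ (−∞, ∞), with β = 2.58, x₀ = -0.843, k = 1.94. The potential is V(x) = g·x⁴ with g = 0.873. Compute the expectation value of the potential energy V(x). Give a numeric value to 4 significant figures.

⟨V⟩ = ∫ V(x)·|Ψ|² dx / ∫|Ψ|² dx.
Gaussian moments (u = x − x₀): ∫u^(2j)·e^(−2βu²) du = (2j−1)!!/(4β)^j · √(π/(2β)), odd powers integrate to 0; here √(π/(2β)) = 0.78028.
State is unnormalized: ∫|Ψ|² dx = 0.78028, and ∫Ψ*·V(x)·Ψ dx = 0.64464, so ⟨V⟩ = 0.64464 / 0.78028.
⟨V⟩ = 0.82617.

0.8262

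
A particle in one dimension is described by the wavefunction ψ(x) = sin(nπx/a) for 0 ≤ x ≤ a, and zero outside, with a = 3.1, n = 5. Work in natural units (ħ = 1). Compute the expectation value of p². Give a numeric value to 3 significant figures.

p² ψ = −ħ² d²ψ/dx²; ⟨p²⟩ = −ħ² ∫ ψ*·ψ'' dx / ∫|ψ|² dx.
d/dx sin(nπx/a) = (nπ/a)·cos(nπx/a) and d²/dx² sin(nπx/a) = −(nπ/a)²·sin(nπx/a); on 0 ≤ x ≤ a, ∫sin²(nπx/a) dx = a/2 and ∫sin(nπx/a)·cos(nπx/a) dx = 0.
State is unnormalized: ∫|ψ|² dx = 1.5500, and ∫ψ*·(−ħ² ψ'') dx = 39.797, so ⟨p²⟩ = 39.797 / 1.5500.
⟨p²⟩ = 25.675.

25.7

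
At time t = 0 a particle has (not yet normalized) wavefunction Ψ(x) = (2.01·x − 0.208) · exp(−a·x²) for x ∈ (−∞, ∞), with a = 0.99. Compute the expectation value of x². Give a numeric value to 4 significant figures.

⟨x²⟩ = ∫ x²·|Ψ|² dx / ∫|Ψ|² dx (integrals over the domain).
Expand each integrand as polynomial × e^(−2ax²) and use ∫x^(2j)·e^(−2ax²) dx = (2j−1)!!/(4a)^j · √(π/(2a)), odd powers → 0; here √(π/(2a)) = 1.2596.
State is unnormalized: ∫|Ψ|² dx = 1.3396, and ∫Ψ*·x²·Ψ dx = 0.98733, so ⟨x²⟩ = 0.98733 / 1.3396.
⟨x²⟩ = 0.73703.

0.7370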